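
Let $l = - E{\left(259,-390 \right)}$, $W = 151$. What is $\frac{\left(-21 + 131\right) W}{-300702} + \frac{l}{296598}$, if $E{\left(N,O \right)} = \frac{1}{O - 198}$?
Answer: $- \frac{482796242323}{8740385956008} \approx -0.055237$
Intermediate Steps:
$E{\left(N,O \right)} = \frac{1}{-198 + O}$
$l = \frac{1}{588}$ ($l = - \frac{1}{-198 - 390} = - \frac{1}{-588} = \left(-1\right) \left(- \frac{1}{588}\right) = \frac{1}{588} \approx 0.0017007$)
$\frac{\left(-21 + 131\right) W}{-300702} + \frac{l}{296598} = \frac{\left(-21 + 131\right) 151}{-300702} + \frac{1}{588 \cdot 296598} = 110 \cdot 151 \left(- \frac{1}{300702}\right) + \frac{1}{588} \cdot \frac{1}{296598} = 16610 \left(- \frac{1}{300702}\right) + \frac{1}{174399624} = - \frac{8305}{150351} + \frac{1}{174399624} = - \frac{482796242323}{8740385956008}$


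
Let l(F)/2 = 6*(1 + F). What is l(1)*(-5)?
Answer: -120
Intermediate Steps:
l(F) = 12 + 12*F (l(F) = 2*(6*(1 + F)) = 2*(6 + 6*F) = 12 + 12*F)
l(1)*(-5) = (12 + 12*1)*(-5) = (12 + 12)*(-5) = 24*(-5) = -120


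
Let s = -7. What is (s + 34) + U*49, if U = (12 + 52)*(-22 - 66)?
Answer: -275941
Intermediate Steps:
U = -5632 (U = 64*(-88) = -5632)
(s + 34) + U*49 = (-7 + 34) - 5632*49 = 27 - 275968 = -275941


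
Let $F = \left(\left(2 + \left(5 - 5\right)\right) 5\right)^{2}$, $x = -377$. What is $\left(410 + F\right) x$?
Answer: $-192270$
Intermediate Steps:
$F = 100$ ($F = \left(\left(2 + \left(5 - 5\right)\right) 5\right)^{2} = \left(\left(2 + 0\right) 5\right)^{2} = \left(2 \cdot 5\right)^{2} = 10^{2} = 100$)
$\left(410 + F\right) x = \left(410 + 100\right) \left(-377\right) = 510 \left(-377\right) = -192270$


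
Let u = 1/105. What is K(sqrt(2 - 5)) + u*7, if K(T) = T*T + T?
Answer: -44/15 + I*sqrt(3) ≈ -2.9333 + 1.732*I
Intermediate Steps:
u = 1/105 ≈ 0.0095238
K(T) = T + T**2 (K(T) = T**2 + T = T + T**2)
K(sqrt(2 - 5)) + u*7 = sqrt(2 - 5)*(1 + sqrt(2 - 5)) + (1/105)*7 = sqrt(-3)*(1 + sqrt(-3)) + 1/15 = (I*sqrt(3))*(1 + I*sqrt(3)) + 1/15 = I*sqrt(3)*(1 + I*sqrt(3)) + 1/15 = 1/15 + I*sqrt(3)*(1 + I*sqrt(3))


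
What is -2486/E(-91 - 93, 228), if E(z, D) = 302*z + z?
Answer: 1243/27876 ≈ 0.044590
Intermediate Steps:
E(z, D) = 303*z
-2486/E(-91 - 93, 228) = -2486*1/(303*(-91 - 93)) = -2486/(303*(-184)) = -2486/(-55752) = -2486*(-1/55752) = 1243/27876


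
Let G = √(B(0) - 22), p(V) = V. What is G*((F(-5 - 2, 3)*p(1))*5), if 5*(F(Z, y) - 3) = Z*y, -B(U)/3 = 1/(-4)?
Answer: -3*I*√85 ≈ -27.659*I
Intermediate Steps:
B(U) = ¾ (B(U) = -3/(-4) = -3*(-¼) = ¾)
F(Z, y) = 3 + Z*y/5 (F(Z, y) = 3 + (Z*y)/5 = 3 + Z*y/5)
G = I*√85/2 (G = √(¾ - 22) = √(-85/4) = I*√85/2 ≈ 4.6098*I)
G*((F(-5 - 2, 3)*p(1))*5) = (I*√85/2)*(((3 + (⅕)*(-5 - 2)*3)*1)*5) = (I*√85/2)*(((3 + (⅕)*(-7)*3)*1)*5) = (I*√85/2)*(((3 - 21/5)*1)*5) = (I*√85/2)*(-6/5*1*5) = (I*√85/2)*(-6/5*5) = (I*√85/2)*(-6) = -3*I*√85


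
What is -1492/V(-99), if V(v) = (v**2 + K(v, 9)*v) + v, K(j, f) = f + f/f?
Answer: -373/2178 ≈ -0.17126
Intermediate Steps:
K(j, f) = 1 + f (K(j, f) = f + 1 = 1 + f)
V(v) = v**2 + 11*v (V(v) = (v**2 + (1 + 9)*v) + v = (v**2 + 10*v) + v = v**2 + 11*v)
-1492/V(-99) = -1492*(-1/(99*(11 - 99))) = -1492/((-99*(-88))) = -1492/8712 = -1492*1/8712 = -373/2178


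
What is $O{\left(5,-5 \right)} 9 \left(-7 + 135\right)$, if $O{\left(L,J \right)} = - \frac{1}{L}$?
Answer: $- \frac{1152}{5} \approx -230.4$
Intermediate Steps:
$O{\left(5,-5 \right)} 9 \left(-7 + 135\right) = - \frac{1}{5} \cdot 9 \left(-7 + 135\right) = \left(-1\right) \frac{1}{5} \cdot 9 \cdot 128 = \left(- \frac{1}{5}\right) 9 \cdot 128 = \left(- \frac{9}{5}\right) 128 = - \frac{1152}{5}$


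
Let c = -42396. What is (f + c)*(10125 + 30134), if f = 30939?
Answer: -461247363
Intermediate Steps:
(f + c)*(10125 + 30134) = (30939 - 42396)*(10125 + 30134) = -11457*40259 = -461247363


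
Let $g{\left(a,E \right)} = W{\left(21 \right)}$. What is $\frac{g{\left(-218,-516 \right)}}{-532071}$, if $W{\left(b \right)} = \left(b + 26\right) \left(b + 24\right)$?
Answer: $- \frac{235}{59119} \approx -0.003975$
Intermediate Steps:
$W{\left(b \right)} = \left(24 + b\right) \left(26 + b\right)$ ($W{\left(b \right)} = \left(26 + b\right) \left(24 + b\right) = \left(24 + b\right) \left(26 + b\right)$)
$g{\left(a,E \right)} = 2115$ ($g{\left(a,E \right)} = 624 + 21^{2} + 50 \cdot 21 = 624 + 441 + 1050 = 2115$)
$\frac{g{\left(-218,-516 \right)}}{-532071} = \frac{2115}{-532071} = 2115 \left(- \frac{1}{532071}\right) = - \frac{235}{59119}$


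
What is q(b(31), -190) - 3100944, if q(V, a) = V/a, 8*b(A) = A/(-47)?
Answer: -221531439329/71440 ≈ -3.1009e+6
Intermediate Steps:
b(A) = -A/376 (b(A) = (A/(-47))/8 = (A*(-1/47))/8 = (-A/47)/8 = -A/376)
q(b(31), -190) - 3100944 = -1/376*31/(-190) - 3100944 = -31/376*(-1/190) - 3100944 = 31/71440 - 3100944 = -221531439329/71440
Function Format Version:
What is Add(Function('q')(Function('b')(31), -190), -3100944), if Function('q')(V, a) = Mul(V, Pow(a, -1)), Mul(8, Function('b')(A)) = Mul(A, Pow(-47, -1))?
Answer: Rational(-221531439329, 71440) ≈ -3.1009e+6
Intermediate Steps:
Function('b')(A) = Mul(Rational(-1, 376), A) (Function('b')(A) = Mul(Rational(1, 8), Mul(A, Pow(-47, -1))) = Mul(Rational(1, 8), Mul(A, Rational(-1, 47))) = Mul(Rational(1, 8), Mul(Rational(-1, 47), A)) = Mul(Rational(-1, 376), A))
Add(Function('q')(Function('b')(31), -190), -3100944) = Add(Mul(Mul(Rational(-1, 376), 31), Pow(-190, -1)), -3100944) = Add(Mul(Rational(-31, 376), Rational(-1, 190)), -3100944) = Add(Rational(31, 71440), -3100944) = Rational(-221531439329, 71440)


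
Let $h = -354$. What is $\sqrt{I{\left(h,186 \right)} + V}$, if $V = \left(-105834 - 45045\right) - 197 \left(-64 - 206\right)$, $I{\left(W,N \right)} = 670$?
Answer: $i \sqrt{97019} \approx 311.48 i$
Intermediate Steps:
$V = -97689$ ($V = -150879 - -53190 = -150879 + 53190 = -97689$)
$\sqrt{I{\left(h,186 \right)} + V} = \sqrt{670 - 97689} = \sqrt{-97019} = i \sqrt{97019}$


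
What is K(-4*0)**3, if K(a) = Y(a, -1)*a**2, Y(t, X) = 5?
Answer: 0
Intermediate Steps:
K(a) = 5*a**2
K(-4*0)**3 = (5*(-4*0)**2)**3 = (5*0**2)**3 = (5*0)**3 = 0**3 = 0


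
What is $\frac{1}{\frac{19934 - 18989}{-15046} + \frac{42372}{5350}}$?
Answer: $\frac{376150}{2955483} \approx 0.12727$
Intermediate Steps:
$\frac{1}{\frac{19934 - 18989}{-15046} + \frac{42372}{5350}} = \frac{1}{\left(19934 - 18989\right) \left(- \frac{1}{15046}\right) + 42372 \cdot \frac{1}{5350}} = \frac{1}{945 \left(- \frac{1}{15046}\right) + \frac{198}{25}} = \frac{1}{- \frac{945}{15046} + \frac{198}{25}} = \frac{1}{\frac{2955483}{376150}} = \frac{376150}{2955483}$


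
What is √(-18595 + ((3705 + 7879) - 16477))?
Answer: 8*I*√367 ≈ 153.26*I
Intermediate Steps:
√(-18595 + ((3705 + 7879) - 16477)) = √(-18595 + (11584 - 16477)) = √(-18595 - 4893) = √(-23488) = 8*I*√367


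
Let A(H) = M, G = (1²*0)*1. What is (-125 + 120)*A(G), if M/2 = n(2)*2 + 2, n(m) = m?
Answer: -60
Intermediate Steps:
M = 12 (M = 2*(2*2 + 2) = 2*(4 + 2) = 2*6 = 12)
G = 0 (G = (1*0)*1 = 0*1 = 0)
A(H) = 12
(-125 + 120)*A(G) = (-125 + 120)*12 = -5*12 = -60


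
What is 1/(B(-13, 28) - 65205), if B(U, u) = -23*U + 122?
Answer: -1/64784 ≈ -1.5436e-5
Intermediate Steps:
B(U, u) = 122 - 23*U
1/(B(-13, 28) - 65205) = 1/((122 - 23*(-13)) - 65205) = 1/((122 + 299) - 65205) = 1/(421 - 65205) = 1/(-64784) = -1/64784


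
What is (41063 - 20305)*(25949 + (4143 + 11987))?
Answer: 873475882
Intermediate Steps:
(41063 - 20305)*(25949 + (4143 + 11987)) = 20758*(25949 + 16130) = 20758*42079 = 873475882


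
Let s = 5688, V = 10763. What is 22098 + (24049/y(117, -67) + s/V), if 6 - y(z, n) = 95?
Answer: 20909495731/957907 ≈ 21828.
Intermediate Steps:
y(z, n) = -89 (y(z, n) = 6 - 1*95 = 6 - 95 = -89)
22098 + (24049/y(117, -67) + s/V) = 22098 + (24049/(-89) + 5688/10763) = 22098 + (24049*(-1/89) + 5688*(1/10763)) = 22098 + (-24049/89 + 5688/10763) = 22098 - 258333155/957907 = 20909495731/957907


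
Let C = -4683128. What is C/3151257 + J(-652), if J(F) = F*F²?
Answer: -873426999817784/3151257 ≈ -2.7717e+8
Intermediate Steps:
J(F) = F³
C/3151257 + J(-652) = -4683128/3151257 + (-652)³ = -4683128*1/3151257 - 277167808 = -4683128/3151257 - 277167808 = -873426999817784/3151257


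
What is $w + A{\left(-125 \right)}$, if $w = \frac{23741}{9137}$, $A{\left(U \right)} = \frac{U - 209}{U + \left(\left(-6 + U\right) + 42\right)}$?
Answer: $\frac{4066166}{977659} \approx 4.1591$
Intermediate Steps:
$A{\left(U \right)} = \frac{-209 + U}{36 + 2 U}$ ($A{\left(U \right)} = \frac{-209 + U}{U + \left(36 + U\right)} = \frac{-209 + U}{36 + 2 U}$)
$w = \frac{23741}{9137}$ ($w = 23741 \cdot \frac{1}{9137} = \frac{23741}{9137} \approx 2.5983$)
$w + A{\left(-125 \right)} = \frac{23741}{9137} + \frac{-209 - 125}{2 \left(18 - 125\right)} = \frac{23741}{9137} + \frac{1}{2} \frac{1}{-107} \left(-334\right) = \frac{23741}{9137} + \frac{1}{2} \left(- \frac{1}{107}\right) \left(-334\right) = \frac{23741}{9137} + \frac{167}{107} = \frac{4066166}{977659}$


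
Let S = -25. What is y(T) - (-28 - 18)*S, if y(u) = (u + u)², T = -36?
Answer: 4034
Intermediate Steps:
y(u) = 4*u² (y(u) = (2*u)² = 4*u²)
y(T) - (-28 - 18)*S = 4*(-36)² - (-28 - 18)*(-25) = 4*1296 - (-46)*(-25) = 5184 - 1*1150 = 5184 - 1150 = 4034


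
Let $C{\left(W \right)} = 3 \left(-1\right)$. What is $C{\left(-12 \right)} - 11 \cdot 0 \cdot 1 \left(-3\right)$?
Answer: $-3$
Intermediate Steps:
$C{\left(W \right)} = -3$
$C{\left(-12 \right)} - 11 \cdot 0 \cdot 1 \left(-3\right) = -3 - 11 \cdot 0 \cdot 1 \left(-3\right) = -3 - 11 \cdot 0 \left(-3\right) = -3 - 0 = -3 + 0 = -3$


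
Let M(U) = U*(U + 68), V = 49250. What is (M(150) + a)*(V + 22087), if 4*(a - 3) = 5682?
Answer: 4868536239/2 ≈ 2.4343e+9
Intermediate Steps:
a = 2847/2 (a = 3 + (¼)*5682 = 3 + 2841/2 = 2847/2 ≈ 1423.5)
M(U) = U*(68 + U)
(M(150) + a)*(V + 22087) = (150*(68 + 150) + 2847/2)*(49250 + 22087) = (150*218 + 2847/2)*71337 = (32700 + 2847/2)*71337 = (68247/2)*71337 = 4868536239/2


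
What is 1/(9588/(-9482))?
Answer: -4741/4794 ≈ -0.98894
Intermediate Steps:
1/(9588/(-9482)) = 1/(9588*(-1/9482)) = 1/(-4794/4741) = -4741/4794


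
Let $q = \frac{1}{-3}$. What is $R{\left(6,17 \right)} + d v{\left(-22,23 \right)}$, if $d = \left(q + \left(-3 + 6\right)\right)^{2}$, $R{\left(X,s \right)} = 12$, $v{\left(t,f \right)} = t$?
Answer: $- \frac{1300}{9} \approx -144.44$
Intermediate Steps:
$q = - \frac{1}{3} \approx -0.33333$
$d = \frac{64}{9}$ ($d = \left(- \frac{1}{3} + \left(-3 + 6\right)\right)^{2} = \left(- \frac{1}{3} + 3\right)^{2} = \left(\frac{8}{3}\right)^{2} = \frac{64}{9} \approx 7.1111$)
$R{\left(6,17 \right)} + d v{\left(-22,23 \right)} = 12 + \frac{64}{9} \left(-22\right) = 12 - \frac{1408}{9} = - \frac{1300}{9}$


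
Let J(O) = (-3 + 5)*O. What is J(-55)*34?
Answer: -3740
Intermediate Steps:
J(O) = 2*O
J(-55)*34 = (2*(-55))*34 = -110*34 = -3740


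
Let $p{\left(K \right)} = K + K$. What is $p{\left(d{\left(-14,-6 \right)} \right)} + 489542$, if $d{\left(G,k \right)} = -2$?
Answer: $489538$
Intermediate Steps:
$p{\left(K \right)} = 2 K$
$p{\left(d{\left(-14,-6 \right)} \right)} + 489542 = 2 \left(-2\right) + 489542 = -4 + 489542 = 489538$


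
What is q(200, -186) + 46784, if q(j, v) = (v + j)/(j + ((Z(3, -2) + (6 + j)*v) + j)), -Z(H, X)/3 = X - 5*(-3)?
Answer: 1775686706/37955 ≈ 46784.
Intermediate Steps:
Z(H, X) = -45 - 3*X (Z(H, X) = -3*(X - 5*(-3)) = -3*(X + 15) = -3*(15 + X) = -45 - 3*X)
q(j, v) = (j + v)/(-39 + 2*j + v*(6 + j)) (q(j, v) = (v + j)/(j + (((-45 - 3*(-2)) + (6 + j)*v) + j)) = (j + v)/(j + (((-45 + 6) + v*(6 + j)) + j)) = (j + v)/(j + ((-39 + v*(6 + j)) + j)) = (j + v)/(j + (-39 + j + v*(6 + j))) = (j + v)/(-39 + 2*j + v*(6 + j)))
q(200, -186) + 46784 = (200 - 186)/(-39 + 2*200 + 6*(-186) + 200*(-186)) + 46784 = 14/(-39 + 400 - 1116 - 37200) + 46784 = 14/(-37955) + 46784 = -1/37955*14 + 46784 = -14/37955 + 46784 = 1775686706/37955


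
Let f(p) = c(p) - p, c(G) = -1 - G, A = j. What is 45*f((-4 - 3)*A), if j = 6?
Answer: 3735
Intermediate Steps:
A = 6
f(p) = -1 - 2*p (f(p) = (-1 - p) - p = -1 - 2*p)
45*f((-4 - 3)*A) = 45*(-1 - 2*(-4 - 3)*6) = 45*(-1 - (-14)*6) = 45*(-1 - 2*(-42)) = 45*(-1 + 84) = 45*83 = 3735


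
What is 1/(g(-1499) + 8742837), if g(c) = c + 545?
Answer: 1/8741883 ≈ 1.1439e-7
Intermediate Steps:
g(c) = 545 + c
1/(g(-1499) + 8742837) = 1/((545 - 1499) + 8742837) = 1/(-954 + 8742837) = 1/8741883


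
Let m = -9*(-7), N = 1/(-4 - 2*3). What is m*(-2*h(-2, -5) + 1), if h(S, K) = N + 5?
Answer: -2772/5 ≈ -554.40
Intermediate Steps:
N = -1/10 (N = 1/(-4 - 6) = 1/(-10) = -1/10 ≈ -0.10000)
h(S, K) = 49/10 (h(S, K) = -1/10 + 5 = 49/10)
m = 63
m*(-2*h(-2, -5) + 1) = 63*(-2*49/10 + 1) = 63*(-49/5 + 1) = 63*(-44/5) = -2772/5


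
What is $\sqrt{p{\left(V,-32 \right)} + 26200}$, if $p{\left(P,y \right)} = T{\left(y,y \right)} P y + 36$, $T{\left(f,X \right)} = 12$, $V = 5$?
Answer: $2 \sqrt{6079} \approx 155.94$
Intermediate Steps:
$p{\left(P,y \right)} = 36 + 12 P y$ ($p{\left(P,y \right)} = 12 P y + 36 = 36 + 12 P y$)
$\sqrt{p{\left(V,-32 \right)} + 26200} = \sqrt{\left(36 + 12 \cdot 5 \left(-32\right)\right) + 26200} = \sqrt{\left(36 - 1920\right) + 26200} = \sqrt{-1884 + 26200} = \sqrt{24316} = 2 \sqrt{6079}$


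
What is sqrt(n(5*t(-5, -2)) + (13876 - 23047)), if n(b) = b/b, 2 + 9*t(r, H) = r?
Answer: I*sqrt(9170) ≈ 95.76*I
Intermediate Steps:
t(r, H) = -2/9 + r/9
n(b) = 1
sqrt(n(5*t(-5, -2)) + (13876 - 23047)) = sqrt(1 + (13876 - 23047)) = sqrt(1 - 9171) = sqrt(-9170) = I*sqrt(9170)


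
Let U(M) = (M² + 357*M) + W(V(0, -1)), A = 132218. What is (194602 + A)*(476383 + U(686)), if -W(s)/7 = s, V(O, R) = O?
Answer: 389530548420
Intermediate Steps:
W(s) = -7*s
U(M) = M² + 357*M (U(M) = (M² + 357*M) - 7*0 = (M² + 357*M) + 0 = M² + 357*M)
(194602 + A)*(476383 + U(686)) = (194602 + 132218)*(476383 + 686*(357 + 686)) = 326820*(476383 + 686*1043) = 326820*(476383 + 715498) = 326820*1191881 = 389530548420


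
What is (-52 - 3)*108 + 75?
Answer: -5865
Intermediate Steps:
(-52 - 3)*108 + 75 = -55*108 + 75 = -5940 + 75 = -5865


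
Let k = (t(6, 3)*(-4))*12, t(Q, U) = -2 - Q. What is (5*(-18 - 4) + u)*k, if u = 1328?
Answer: 467712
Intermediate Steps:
k = 384 (k = ((-2 - 1*6)*(-4))*12 = ((-2 - 6)*(-4))*12 = -8*(-4)*12 = 32*12 = 384)
(5*(-18 - 4) + u)*k = (5*(-18 - 4) + 1328)*384 = (5*(-22) + 1328)*384 = (-110 + 1328)*384 = 1218*384 = 467712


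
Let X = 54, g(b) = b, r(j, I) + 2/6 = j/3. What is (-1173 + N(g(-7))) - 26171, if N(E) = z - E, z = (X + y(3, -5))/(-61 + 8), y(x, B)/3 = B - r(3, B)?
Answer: -1448898/53 ≈ -27338.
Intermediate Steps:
r(j, I) = -⅓ + j/3
y(x, B) = -2 + 3*B (y(x, B) = 3*(B - (-⅓ + (⅓)*3)) = 3*(B - (-⅓ + 1)) = 3*(B - 1*⅔) = 3*(B - ⅔) = 3*(-⅔ + B) = -2 + 3*B)
z = -37/53 (z = (54 + (-2 + 3*(-5)))/(-61 + 8) = (54 + (-2 - 15))/(-53) = (54 - 17)*(-1/53) = 37*(-1/53) = -37/53 ≈ -0.69811)
N(E) = -37/53 - E
(-1173 + N(g(-7))) - 26171 = (-1173 + (-37/53 - 1*(-7))) - 26171 = (-1173 + (-37/53 + 7)) - 26171 = (-1173 + 334/53) - 26171 = -61835/53 - 26171 = -1448898/53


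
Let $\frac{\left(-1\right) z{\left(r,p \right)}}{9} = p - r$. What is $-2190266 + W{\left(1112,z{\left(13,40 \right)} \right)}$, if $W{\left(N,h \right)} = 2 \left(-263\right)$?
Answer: $-2190792$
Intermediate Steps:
$z{\left(r,p \right)} = - 9 p + 9 r$ ($z{\left(r,p \right)} = - 9 \left(p - r\right) = - 9 p + 9 r$)
$W{\left(N,h \right)} = -526$
$-2190266 + W{\left(1112,z{\left(13,40 \right)} \right)} = -2190266 - 526 = -2190792$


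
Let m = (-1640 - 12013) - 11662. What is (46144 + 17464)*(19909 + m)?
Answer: -343864848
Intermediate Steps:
m = -25315 (m = -13653 - 11662 = -25315)
(46144 + 17464)*(19909 + m) = (46144 + 17464)*(19909 - 25315) = 63608*(-5406) = -343864848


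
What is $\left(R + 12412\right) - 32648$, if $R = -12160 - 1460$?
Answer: $-33856$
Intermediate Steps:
$R = -13620$ ($R = -12160 - 1460 = -13620$)
$\left(R + 12412\right) - 32648 = \left(-13620 + 12412\right) - 32648 = -1208 - 32648 = -33856$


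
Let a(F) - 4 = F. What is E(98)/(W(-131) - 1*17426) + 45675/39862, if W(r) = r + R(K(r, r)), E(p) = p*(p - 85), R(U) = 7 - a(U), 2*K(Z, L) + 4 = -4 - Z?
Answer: 30767501/28660778 ≈ 1.0735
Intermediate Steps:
a(F) = 4 + F
K(Z, L) = -4 - Z/2 (K(Z, L) = -2 + (-4 - Z)/2 = -2 + (-2 - Z/2) = -4 - Z/2)
R(U) = 3 - U (R(U) = 7 - (4 + U) = 7 + (-4 - U) = 3 - U)
E(p) = p*(-85 + p)
W(r) = 7 + 3*r/2 (W(r) = r + (3 - (-4 - r/2)) = r + (3 + (4 + r/2)) = r + (7 + r/2) = 7 + 3*r/2)
E(98)/(W(-131) - 1*17426) + 45675/39862 = (98*(-85 + 98))/((7 + (3/2)*(-131)) - 1*17426) + 45675/39862 = (98*13)/((7 - 393/2) - 17426) + 45675*(1/39862) = 1274/(-379/2 - 17426) + 45675/39862 = 1274/(-35231/2) + 45675/39862 = 1274*(-2/35231) + 45675/39862 = -52/719 + 45675/39862 = 30767501/28660778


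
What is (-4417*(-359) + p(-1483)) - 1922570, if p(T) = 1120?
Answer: -335747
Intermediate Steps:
(-4417*(-359) + p(-1483)) - 1922570 = (-4417*(-359) + 1120) - 1922570 = (1585703 + 1120) - 1922570 = 1586823 - 1922570 = -335747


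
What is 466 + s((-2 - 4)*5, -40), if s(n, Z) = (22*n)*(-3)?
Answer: 2446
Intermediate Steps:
s(n, Z) = -66*n
466 + s((-2 - 4)*5, -40) = 466 - 66*(-2 - 4)*5 = 466 - (-396)*5 = 466 - 66*(-30) = 466 + 1980 = 2446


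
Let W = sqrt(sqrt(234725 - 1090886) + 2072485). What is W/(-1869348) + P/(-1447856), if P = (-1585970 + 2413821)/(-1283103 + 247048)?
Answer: 827851/1500058448080 - sqrt(2072485 + 3*I*sqrt(95129))/1869348 ≈ -0.00076956 - 1.7191e-7*I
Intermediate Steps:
P = -827851/1036055 (P = 827851/(-1036055) = 827851*(-1/1036055) = -827851/1036055 ≈ -0.79904)
W = sqrt(2072485 + 3*I*sqrt(95129)) (W = sqrt(sqrt(-856161) + 2072485) = sqrt(3*I*sqrt(95129) + 2072485) = sqrt(2072485 + 3*I*sqrt(95129)) ≈ 1439.6 + 0.321*I)
W/(-1869348) + P/(-1447856) = sqrt(2072485 + 3*I*sqrt(95129))/(-1869348) - 827851/1036055/(-1447856) = sqrt(2072485 + 3*I*sqrt(95129))*(-1/1869348) - 827851/1036055*(-1/1447856) = -sqrt(2072485 + 3*I*sqrt(95129))/1869348 + 827851/1500058448080 = 827851/1500058448080 - sqrt(2072485 + 3*I*sqrt(95129))/1869348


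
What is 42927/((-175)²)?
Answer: 42927/30625 ≈ 1.4017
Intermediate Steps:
42927/((-175)²) = 42927/30625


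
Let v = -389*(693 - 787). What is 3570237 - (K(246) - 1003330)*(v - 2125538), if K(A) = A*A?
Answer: -1969508476971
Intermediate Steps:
K(A) = A²
v = 36566 (v = -389*(-94) = 36566)
3570237 - (K(246) - 1003330)*(v - 2125538) = 3570237 - (246² - 1003330)*(36566 - 2125538) = 3570237 - (60516 - 1003330)*(-2088972) = 3570237 - (-942814)*(-2088972) = 3570237 - 1*1969512047208 = 3570237 - 1969512047208 = -1969508476971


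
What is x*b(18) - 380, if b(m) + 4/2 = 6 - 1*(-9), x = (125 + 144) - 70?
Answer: 2207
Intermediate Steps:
x = 199 (x = 269 - 70 = 199)
b(m) = 13 (b(m) = -2 + (6 - 1*(-9)) = -2 + (6 + 9) = -2 + 15 = 13)
x*b(18) - 380 = 199*13 - 380 = 2587 - 380 = 2207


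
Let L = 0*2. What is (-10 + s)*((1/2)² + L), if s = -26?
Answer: -9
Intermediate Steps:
L = 0
(-10 + s)*((1/2)² + L) = (-10 - 26)*((1/2)² + 0) = -36*((½)² + 0) = -36*(¼ + 0) = -36*¼ = -9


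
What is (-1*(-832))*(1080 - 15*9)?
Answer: 786240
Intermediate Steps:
(-1*(-832))*(1080 - 15*9) = 832*(1080 - 135) = 832*945 = 786240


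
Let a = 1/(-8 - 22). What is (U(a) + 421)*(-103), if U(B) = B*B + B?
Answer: -39023713/900 ≈ -43360.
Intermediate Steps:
a = -1/30 (a = 1/(-30) = -1/30 ≈ -0.033333)
U(B) = B + B**2 (U(B) = B**2 + B = B + B**2)
(U(a) + 421)*(-103) = (-(1 - 1/30)/30 + 421)*(-103) = (-1/30*29/30 + 421)*(-103) = (-29/900 + 421)*(-103) = (378871/900)*(-103) = -39023713/900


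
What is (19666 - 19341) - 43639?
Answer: -43314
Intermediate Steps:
(19666 - 19341) - 43639 = 325 - 43639 = -43314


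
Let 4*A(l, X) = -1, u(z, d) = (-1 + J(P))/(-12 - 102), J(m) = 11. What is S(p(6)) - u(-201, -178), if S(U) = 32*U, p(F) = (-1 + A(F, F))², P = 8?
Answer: 2855/57 ≈ 50.088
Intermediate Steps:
u(z, d) = -5/57 (u(z, d) = (-1 + 11)/(-12 - 102) = 10/(-114) = 10*(-1/114) = -5/57)
A(l, X) = -¼ (A(l, X) = (¼)*(-1) = -¼)
p(F) = 25/16 (p(F) = (-1 - ¼)² = (-5/4)² = 25/16)
S(p(6)) - u(-201, -178) = 32*(25/16) - 1*(-5/57) = 50 + 5/57 = 2855/57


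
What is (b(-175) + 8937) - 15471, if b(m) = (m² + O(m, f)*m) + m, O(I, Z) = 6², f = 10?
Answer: 17616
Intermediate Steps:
O(I, Z) = 36
b(m) = m² + 37*m (b(m) = (m² + 36*m) + m = m² + 37*m)
(b(-175) + 8937) - 15471 = (-175*(37 - 175) + 8937) - 15471 = (-175*(-138) + 8937) - 15471 = (24150 + 8937) - 15471 = 33087 - 15471 = 17616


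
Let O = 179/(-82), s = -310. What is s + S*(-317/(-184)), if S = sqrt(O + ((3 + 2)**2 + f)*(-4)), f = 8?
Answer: -310 + 317*I*sqrt(902246)/15088 ≈ -310.0 + 19.957*I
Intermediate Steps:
O = -179/82 (O = 179*(-1/82) = -179/82 ≈ -2.1829)
S = I*sqrt(902246)/82 (S = sqrt(-179/82 + ((3 + 2)**2 + 8)*(-4)) = sqrt(-179/82 + (5**2 + 8)*(-4)) = sqrt(-179/82 + (25 + 8)*(-4)) = sqrt(-179/82 + 33*(-4)) = sqrt(-179/82 - 132) = sqrt(-11003/82) = I*sqrt(902246)/82 ≈ 11.584*I)
s + S*(-317/(-184)) = -310 + (I*sqrt(902246)/82)*(-317/(-184)) = -310 + (I*sqrt(902246)/82)*(-317*(-1/184)) = -310 + (I*sqrt(902246)/82)*(317/184) = -310 + 317*I*sqrt(902246)/15088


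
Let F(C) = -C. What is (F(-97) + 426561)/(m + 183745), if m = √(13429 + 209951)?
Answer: 15679254842/6752400329 - 2559948*√6205/33762001645 ≈ 2.3161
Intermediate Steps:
m = 6*√6205 (m = √223380 = 6*√6205 ≈ 472.63)
(F(-97) + 426561)/(m + 183745) = (-1*(-97) + 426561)/(6*√6205 + 183745) = (97 + 426561)/(183745 + 6*√6205) = 426658/(183745 + 6*√6205)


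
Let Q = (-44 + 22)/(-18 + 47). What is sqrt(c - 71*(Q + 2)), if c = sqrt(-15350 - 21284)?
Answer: sqrt(-74124 + 841*I*sqrt(36634))/29 ≈ 7.8288 + 12.224*I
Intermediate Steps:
Q = -22/29 ≈ -0.75862
c = I*sqrt(36634) (c = sqrt(-36634) = I*sqrt(36634) ≈ 191.4*I)
sqrt(c - 71*(Q + 2)) = sqrt(I*sqrt(36634) - 71*(-22/29 + 2)) = sqrt(I*sqrt(36634) - 71*36/29) = sqrt(I*sqrt(36634) - 2556/29) = sqrt(-2556/29 + I*sqrt(36634))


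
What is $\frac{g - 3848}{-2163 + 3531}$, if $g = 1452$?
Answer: $- \frac{599}{342} \approx -1.7515$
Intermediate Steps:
$\frac{g - 3848}{-2163 + 3531} = \frac{1452 - 3848}{-2163 + 3531} = - \frac{2396}{1368} = \left(-2396\right) \frac{1}{1368} = - \frac{599}{342}$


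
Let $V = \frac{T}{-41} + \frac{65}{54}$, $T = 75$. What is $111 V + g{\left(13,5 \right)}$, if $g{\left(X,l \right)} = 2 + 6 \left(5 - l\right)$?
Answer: $- \frac{49769}{738} \approx -67.438$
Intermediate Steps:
$g{\left(X,l \right)} = 32 - 6 l$ ($g{\left(X,l \right)} = 2 - \left(-30 + 6 l\right) = 32 - 6 l$)
$V = - \frac{1385}{2214}$ ($V = \frac{75}{-41} + \frac{65}{54} = 75 \left(- \frac{1}{41}\right) + 65 \cdot \frac{1}{54} = - \frac{75}{41} + \frac{65}{54} = - \frac{1385}{2214} \approx -0.62556$)
$111 V + g{\left(13,5 \right)} = 111 \left(- \frac{1385}{2214}\right) + \left(32 - 30\right) = - \frac{51245}{738} + \left(32 - 30\right) = - \frac{51245}{738} + 2 = - \frac{49769}{738}$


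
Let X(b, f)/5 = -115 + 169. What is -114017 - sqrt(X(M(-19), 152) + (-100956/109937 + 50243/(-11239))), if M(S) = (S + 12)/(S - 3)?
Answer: -114017 - sqrt(403972176194919990205)/1235581943 ≈ -1.1403e+5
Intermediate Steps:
M(S) = (12 + S)/(-3 + S)
X(b, f) = 270 (X(b, f) = 5*(-115 + 169) = 5*54 = 270)
-114017 - sqrt(X(M(-19), 152) + (-100956/109937 + 50243/(-11239))) = -114017 - sqrt(270 + (-100956/109937 + 50243/(-11239))) = -114017 - sqrt(270 + (-100956*1/109937 + 50243*(-1/11239))) = -114017 - sqrt(270 + (-100956/109937 - 50243/11239)) = -114017 - sqrt(270 - 6658209175/1235581943) = -114017 - sqrt(326948915435/1235581943) = -114017 - sqrt(403972176194919990205)/1235581943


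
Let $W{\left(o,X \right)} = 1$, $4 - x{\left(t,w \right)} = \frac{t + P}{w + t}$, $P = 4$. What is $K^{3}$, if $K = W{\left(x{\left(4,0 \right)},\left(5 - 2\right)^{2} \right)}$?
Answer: $1$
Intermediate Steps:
$x{\left(t,w \right)} = 4 - \frac{4 + t}{t + w}$ ($x{\left(t,w \right)} = 4 - \frac{t + 4}{w + t} = 4 - \frac{4 + t}{t + w}$)
$K = 1$
$K^{3} = 1^{3} = 1$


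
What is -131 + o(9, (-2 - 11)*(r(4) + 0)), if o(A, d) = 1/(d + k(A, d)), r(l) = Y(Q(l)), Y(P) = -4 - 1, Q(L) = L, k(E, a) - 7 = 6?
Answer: -10217/78 ≈ -130.99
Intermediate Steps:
k(E, a) = 13 (k(E, a) = 7 + 6 = 13)
Y(P) = -5
r(l) = -5
o(A, d) = 1/(13 + d) (o(A, d) = 1/(d + 13) = 1/(13 + d))
-131 + o(9, (-2 - 11)*(r(4) + 0)) = -131 + 1/(13 + (-2 - 11)*(-5 + 0)) = -131 + 1/(13 - 13*(-5)) = -131 + 1/(13 + 65) = -131 + 1/78 = -10217/78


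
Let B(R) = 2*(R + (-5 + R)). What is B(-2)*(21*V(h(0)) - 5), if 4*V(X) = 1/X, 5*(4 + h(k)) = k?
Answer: 909/8 ≈ 113.63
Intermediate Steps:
B(R) = -10 + 4*R (B(R) = 2*(-5 + 2*R) = -10 + 4*R)
h(k) = -4 + k/5
V(X) = 1/(4*X)
B(-2)*(21*V(h(0)) - 5) = (-10 + 4*(-2))*(21*(1/(4*(-4 + (⅕)*0))) - 5) = (-10 - 8)*(21*(1/(4*(-4 + 0))) - 5) = -18*(21*((¼)/(-4)) - 5) = -18*(21*((¼)*(-¼)) - 5) = -18*(21*(-1/16) - 5) = -18*(-21/16 - 5) = -18*(-101/16) = 909/8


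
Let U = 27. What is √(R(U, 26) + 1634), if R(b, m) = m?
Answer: 2*√415 ≈ 40.743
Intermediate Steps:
√(R(U, 26) + 1634) = √(26 + 1634) = √1660 = 2*√415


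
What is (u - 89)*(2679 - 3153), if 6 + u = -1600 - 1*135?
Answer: 867420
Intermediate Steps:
u = -1741 (u = -6 + (-1600 - 1*135) = -6 + (-1600 - 135) = -6 - 1735 = -1741)
(u - 89)*(2679 - 3153) = (-1741 - 89)*(2679 - 3153) = -1830*(-474) = 867420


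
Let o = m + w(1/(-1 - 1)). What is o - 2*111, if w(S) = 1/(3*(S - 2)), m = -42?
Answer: -3962/15 ≈ -264.13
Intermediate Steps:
w(S) = 1/(-6 + 3*S) (w(S) = 1/(3*(-2 + S)) = 1/(-6 + 3*S))
o = -632/15 (o = -42 + 1/(3*(-2 + 1/(-1 - 1))) = -42 + 1/(3*(-2 + 1/(-2))) = -42 + 1/(3*(-2 - ½)) = -42 + 1/(3*(-5/2)) = -42 + (⅓)*(-⅖) = -42 - 2/15 = -632/15 ≈ -42.133)
o - 2*111 = -632/15 - 2*111 = -632/15 - 222 = -3962/15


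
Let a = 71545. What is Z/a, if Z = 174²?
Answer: 30276/71545 ≈ 0.42317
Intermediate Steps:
Z = 30276
Z/a = 30276/71545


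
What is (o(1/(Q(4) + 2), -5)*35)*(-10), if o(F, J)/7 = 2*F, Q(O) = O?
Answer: -2450/3 ≈ -816.67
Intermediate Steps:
o(F, J) = 14*F (o(F, J) = 7*(2*F) = 14*F)
(o(1/(Q(4) + 2), -5)*35)*(-10) = ((14/(4 + 2))*35)*(-10) = ((14/6)*35)*(-10) = ((14*(⅙))*35)*(-10) = ((7/3)*35)*(-10) = (245/3)*(-10) = -2450/3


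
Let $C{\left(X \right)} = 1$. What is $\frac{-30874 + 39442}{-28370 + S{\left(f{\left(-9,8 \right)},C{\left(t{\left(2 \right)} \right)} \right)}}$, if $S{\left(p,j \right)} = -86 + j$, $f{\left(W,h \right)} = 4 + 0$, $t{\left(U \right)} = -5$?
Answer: $- \frac{408}{1355} \approx -0.30111$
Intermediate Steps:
$f{\left(W,h \right)} = 4$
$\frac{-30874 + 39442}{-28370 + S{\left(f{\left(-9,8 \right)},C{\left(t{\left(2 \right)} \right)} \right)}} = \frac{-30874 + 39442}{-28370 + \left(-86 + 1\right)} = \frac{8568}{-28370 - 85} = \frac{8568}{-28455} = 8568 \left(- \frac{1}{28455}\right) = - \frac{408}{1355}$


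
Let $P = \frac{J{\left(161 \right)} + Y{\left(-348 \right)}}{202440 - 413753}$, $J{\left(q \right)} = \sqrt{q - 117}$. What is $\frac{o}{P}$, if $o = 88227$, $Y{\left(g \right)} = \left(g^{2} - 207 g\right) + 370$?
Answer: $- \frac{1803853008494505}{18723060028} + \frac{18643512051 \sqrt{11}}{18723060028} \approx -96341.0$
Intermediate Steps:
$Y{\left(g \right)} = 370 + g^{2} - 207 g$
$J{\left(q \right)} = \sqrt{-117 + q}$
$P = - \frac{193510}{211313} - \frac{2 \sqrt{11}}{211313}$ ($P = \frac{\sqrt{-117 + 161} + \left(370 + \left(-348\right)^{2} - -72036\right)}{202440 - 413753} = \frac{\sqrt{44} + \left(370 + 121104 + 72036\right)}{-211313} = \left(2 \sqrt{11} + 193510\right) \left(- \frac{1}{211313}\right) = \left(193510 + 2 \sqrt{11}\right) \left(- \frac{1}{211313}\right) = - \frac{193510}{211313} - \frac{2 \sqrt{11}}{211313} \approx -0.91578$)
$\frac{o}{P} = \frac{88227}{- \frac{193510}{211313} - \frac{2 \sqrt{11}}{211313}}$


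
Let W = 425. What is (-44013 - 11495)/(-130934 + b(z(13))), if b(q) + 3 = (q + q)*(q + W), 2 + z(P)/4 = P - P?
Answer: 55508/137609 ≈ 0.40337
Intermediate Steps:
z(P) = -8 (z(P) = -8 + 4*(P - P) = -8 + 4*0 = -8 + 0 = -8)
b(q) = -3 + 2*q*(425 + q) (b(q) = -3 + (q + q)*(q + 425) = -3 + (2*q)*(425 + q) = -3 + 2*q*(425 + q))
(-44013 - 11495)/(-130934 + b(z(13))) = (-44013 - 11495)/(-130934 + (-3 + 2*(-8)² + 850*(-8))) = -55508/(-130934 + (-3 + 2*64 - 6800)) = -55508/(-130934 + (-3 + 128 - 6800)) = -55508/(-130934 - 6675) = -55508/(-137609) = -55508*(-1/137609) = 55508/137609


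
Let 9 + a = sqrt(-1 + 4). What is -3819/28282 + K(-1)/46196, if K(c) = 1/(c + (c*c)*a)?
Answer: -2139158456/15841497673 - sqrt(3)/4481012 ≈ -0.13504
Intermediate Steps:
a = -9 + sqrt(3) (a = -9 + sqrt(-1 + 4) = -9 + sqrt(3) ≈ -7.2680)
K(c) = 1/(c + c**2*(-9 + sqrt(3))) (K(c) = 1/(c + (c*c)*(-9 + sqrt(3))) = 1/(c + c**2*(-9 + sqrt(3))))
-3819/28282 + K(-1)/46196 = -3819/28282 - 1/(-1*(-1 - (9 - sqrt(3))))/46196 = -3819*1/28282 - 1*(-1)/(-1 + (-9 + sqrt(3)))*(1/46196) = -3819/28282 - 1*(-1)/(-10 + sqrt(3))*(1/46196) = -3819/28282 + (1/46196)/(-10 + sqrt(3)) = -3819/28282 + 1/(46196*(-10 + sqrt(3)))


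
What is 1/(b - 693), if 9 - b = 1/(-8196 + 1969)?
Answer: -6227/4259267 ≈ -0.0014620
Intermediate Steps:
b = 56044/6227 (b = 9 - 1/(-8196 + 1969) = 9 - 1/(-6227) = 9 - 1*(-1/6227) = 9 + 1/6227 = 56044/6227 ≈ 9.0002)
1/(b - 693) = 1/(56044/6227 - 693) = 1/(-4259267/6227) = -6227/4259267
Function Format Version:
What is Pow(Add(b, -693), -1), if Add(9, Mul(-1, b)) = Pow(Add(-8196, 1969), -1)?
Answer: Rational(-6227, 4259267) ≈ -0.0014620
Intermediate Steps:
b = Rational(56044, 6227) (b = Add(9, Mul(-1, Pow(Add(-8196, 1969), -1))) = Add(9, Mul(-1, Pow(-6227, -1))) = Add(9, Mul(-1, Rational(-1, 6227))) = Add(9, Rational(1, 6227)) = Rational(56044, 6227) ≈ 9.0002)
Pow(Add(b, -693), -1) = Pow(Add(Rational(56044, 6227), -693), -1) = Pow(Rational(-4259267, 6227), -1) = Rational(-6227, 4259267)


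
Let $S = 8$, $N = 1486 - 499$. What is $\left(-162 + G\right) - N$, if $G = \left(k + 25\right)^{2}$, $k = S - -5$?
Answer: $295$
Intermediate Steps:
$N = 987$ ($N = 1486 - 499 = 987$)
$k = 13$ ($k = 8 - -5 = 8 + 5 = 13$)
$G = 1444$ ($G = \left(13 + 25\right)^{2} = 38^{2} = 1444$)
$\left(-162 + G\right) - N = \left(-162 + 1444\right) - 987 = 1282 - 987 = 295$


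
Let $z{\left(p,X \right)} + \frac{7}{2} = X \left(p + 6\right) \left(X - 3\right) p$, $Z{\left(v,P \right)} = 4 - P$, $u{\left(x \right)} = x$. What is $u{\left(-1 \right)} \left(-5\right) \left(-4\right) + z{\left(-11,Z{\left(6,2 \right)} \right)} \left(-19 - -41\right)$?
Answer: $-2517$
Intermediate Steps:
$z{\left(p,X \right)} = - \frac{7}{2} + X p \left(-3 + X\right) \left(6 + p\right)$ ($z{\left(p,X \right)} = - \frac{7}{2} + X \left(p + 6\right) \left(X - 3\right) p = - \frac{7}{2} + X \left(6 + p\right) \left(-3 + X\right) p = - \frac{7}{2} + X \left(-3 + X\right) \left(6 + p\right) p = - \frac{7}{2} + X p \left(-3 + X\right) \left(6 + p\right)$)
$u{\left(-1 \right)} \left(-5\right) \left(-4\right) + z{\left(-11,Z{\left(6,2 \right)} \right)} \left(-19 - -41\right) = \left(-1\right) \left(-5\right) \left(-4\right) + \left(- \frac{7}{2} + \left(4 - 2\right)^{2} \left(-11\right)^{2} - 18 \left(4 - 2\right) \left(-11\right) - 3 \left(4 - 2\right) \left(-11\right)^{2} + 6 \left(-11\right) \left(4 - 2\right)^{2}\right) \left(-19 - -41\right) = 5 \left(-4\right) + \left(- \frac{7}{2} + \left(4 - 2\right)^{2} \cdot 121 - 18 \left(4 - 2\right) \left(-11\right) - 3 \left(4 - 2\right) 121 + 6 \left(-11\right) \left(4 - 2\right)^{2}\right) \left(-19 + 41\right) = -20 + \left(- \frac{7}{2} + 2^{2} \cdot 121 - 36 \left(-11\right) - 6 \cdot 121 + 6 \left(-11\right) 2^{2}\right) 22 = -20 + \left(- \frac{7}{2} + 4 \cdot 121 + 396 - 726 + 6 \left(-11\right) 4\right) 22 = -20 + \left(- \frac{7}{2} + 484 + 396 - 726 - 264\right) 22 = -20 - 2497 = -2517$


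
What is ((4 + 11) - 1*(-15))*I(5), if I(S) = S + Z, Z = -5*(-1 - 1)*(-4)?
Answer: -1050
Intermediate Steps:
Z = -40 (Z = -5*(-2)*(-4) = -1*(-10)*(-4) = 10*(-4) = -40)
I(S) = -40 + S (I(S) = S - 40 = -40 + S)
((4 + 11) - 1*(-15))*I(5) = ((4 + 11) - 1*(-15))*(-40 + 5) = (15 + 15)*(-35) = 30*(-35) = -1050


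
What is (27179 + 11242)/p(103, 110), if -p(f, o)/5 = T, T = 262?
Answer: -38421/1310 ≈ -29.329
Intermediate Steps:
p(f, o) = -1310 (p(f, o) = -5*262 = -1310)
(27179 + 11242)/p(103, 110) = (27179 + 11242)/(-1310) = 38421*(-1/1310) = -38421/1310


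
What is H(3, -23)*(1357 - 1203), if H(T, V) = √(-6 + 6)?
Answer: 0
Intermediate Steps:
H(T, V) = 0 (H(T, V) = √0 = 0)
H(3, -23)*(1357 - 1203) = 0*(1357 - 1203) = 0*154 = 0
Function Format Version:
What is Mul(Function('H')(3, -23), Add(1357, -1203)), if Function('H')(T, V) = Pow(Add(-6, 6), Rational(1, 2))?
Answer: 0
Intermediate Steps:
Function('H')(T, V) = 0 (Function('H')(T, V) = Pow(0, Rational(1, 2)) = 0)
Mul(Function('H')(3, -23), Add(1357, -1203)) = Mul(0, Add(1357, -1203)) = Mul(0, 154) = 0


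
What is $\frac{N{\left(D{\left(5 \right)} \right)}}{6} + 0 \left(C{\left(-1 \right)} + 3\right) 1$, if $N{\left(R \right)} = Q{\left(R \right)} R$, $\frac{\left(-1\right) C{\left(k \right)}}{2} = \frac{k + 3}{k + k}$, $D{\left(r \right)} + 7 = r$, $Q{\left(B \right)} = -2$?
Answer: $\frac{2}{3} \approx 0.66667$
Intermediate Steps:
$D{\left(r \right)} = -7 + r$
$C{\left(k \right)} = - \frac{3 + k}{k}$ ($C{\left(k \right)} = - 2 \frac{k + 3}{k + k} = - 2 \frac{3 + k}{2 k} = - \frac{3 + k}{k}$)
$N{\left(R \right)} = - 2 R$
$\frac{N{\left(D{\left(5 \right)} \right)}}{6} + 0 \left(C{\left(-1 \right)} + 3\right) 1 = \frac{\left(-2\right) \left(-7 + 5\right)}{6} + 0 \left(\frac{-3 - -1}{-1} + 3\right) 1 = \frac{\left(-2\right) \left(-2\right)}{6} + 0 \left(- (-3 + 1) + 3\right) 1 = \frac{1}{6} \cdot 4 + 0 \left(\left(-1\right) \left(-2\right) + 3\right) 1 = \frac{2}{3} + 0 \left(2 + 3\right) 1 = \frac{2}{3} + 0 \cdot 5 \cdot 1 = \frac{2}{3} + 0 \cdot 5 = \frac{2}{3} + 0 = \frac{2}{3}$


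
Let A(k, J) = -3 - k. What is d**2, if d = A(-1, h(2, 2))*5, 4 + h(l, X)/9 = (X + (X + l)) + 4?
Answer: 100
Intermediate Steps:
h(l, X) = 9*l + 18*X (h(l, X) = -36 + 9*((X + (X + l)) + 4) = -36 + 9*((l + 2*X) + 4) = -36 + 9*(4 + l + 2*X) = -36 + (36 + 9*l + 18*X) = 9*l + 18*X)
d = -10 (d = (-3 - 1*(-1))*5 = (-3 + 1)*5 = -2*5 = -10)
d**2 = (-10)**2 = 100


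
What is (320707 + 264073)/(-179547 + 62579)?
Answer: -146195/29242 ≈ -4.9995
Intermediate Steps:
(320707 + 264073)/(-179547 + 62579) = 584780/(-116968) = 584780*(-1/116968) = -146195/29242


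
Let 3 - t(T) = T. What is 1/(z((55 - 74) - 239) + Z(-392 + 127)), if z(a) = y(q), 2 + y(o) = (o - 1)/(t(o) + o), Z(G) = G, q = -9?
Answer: -3/811 ≈ -0.0036991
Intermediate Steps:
t(T) = 3 - T
y(o) = -7/3 + o/3 (y(o) = -2 + (o - 1)/((3 - o) + o) = -2 + (-1 + o)/3 = -2 + (-1 + o)*(⅓) = -2 + (-⅓ + o/3) = -7/3 + o/3)
z(a) = -16/3 (z(a) = -7/3 + (⅓)*(-9) = -7/3 - 3 = -16/3)
1/(z((55 - 74) - 239) + Z(-392 + 127)) = 1/(-16/3 + (-392 + 127)) = 1/(-16/3 - 265) = 1/(-811/3) = -3/811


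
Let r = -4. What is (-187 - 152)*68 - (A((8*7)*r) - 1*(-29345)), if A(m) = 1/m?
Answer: -11736927/224 ≈ -52397.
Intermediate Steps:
A(m) = 1/m
(-187 - 152)*68 - (A((8*7)*r) - 1*(-29345)) = (-187 - 152)*68 - (1/((8*7)*(-4)) - 1*(-29345)) = -339*68 - (1/(56*(-4)) + 29345) = -23052 - (1/(-224) + 29345) = -23052 - (-1/224 + 29345) = -23052 - 1*6573279/224 = -23052 - 6573279/224 = -11736927/224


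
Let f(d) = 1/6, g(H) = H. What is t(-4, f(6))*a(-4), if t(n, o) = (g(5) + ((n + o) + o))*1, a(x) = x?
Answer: -16/3 ≈ -5.3333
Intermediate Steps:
f(d) = 1/6
t(n, o) = 5 + n + 2*o (t(n, o) = (5 + ((n + o) + o))*1 = (5 + (n + 2*o))*1 = (5 + n + 2*o)*1 = 5 + n + 2*o)
t(-4, f(6))*a(-4) = (5 - 4 + 2*(1/6))*(-4) = (5 - 4 + 1/3)*(-4) = (4/3)*(-4) = -16/3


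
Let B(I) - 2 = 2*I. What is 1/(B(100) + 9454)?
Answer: 1/9656 ≈ 0.00010356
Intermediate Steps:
B(I) = 2 + 2*I
1/(B(100) + 9454) = 1/((2 + 2*100) + 9454) = 1/((2 + 200) + 9454) = 1/(202 + 9454) = 1/9656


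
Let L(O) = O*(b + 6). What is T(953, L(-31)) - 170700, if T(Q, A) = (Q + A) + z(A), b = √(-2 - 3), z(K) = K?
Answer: -170119 - 62*I*√5 ≈ -1.7012e+5 - 138.64*I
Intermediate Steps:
b = I*√5 (b = √(-5) = I*√5 ≈ 2.2361*I)
L(O) = O*(6 + I*√5) (L(O) = O*(I*√5 + 6) = O*(6 + I*√5))
T(Q, A) = Q + 2*A (T(Q, A) = (Q + A) + A = (A + Q) + A = Q + 2*A)
T(953, L(-31)) - 170700 = (953 + 2*(-31*(6 + I*√5))) - 170700 = (953 + 2*(-186 - 31*I*√5)) - 170700 = (953 + (-372 - 62*I*√5)) - 170700 = (581 - 62*I*√5) - 170700 = -170119 - 62*I*√5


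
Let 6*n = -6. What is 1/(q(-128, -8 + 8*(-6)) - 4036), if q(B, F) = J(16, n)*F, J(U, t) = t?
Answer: -1/3980 ≈ -0.00025126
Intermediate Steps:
n = -1 (n = (⅙)*(-6) = -1)
q(B, F) = -F
1/(q(-128, -8 + 8*(-6)) - 4036) = 1/(-(-8 + 8*(-6)) - 4036) = 1/(-(-8 - 48) - 4036) = 1/(-1*(-56) - 4036) = 1/(56 - 4036) = 1/(-3980) = -1/3980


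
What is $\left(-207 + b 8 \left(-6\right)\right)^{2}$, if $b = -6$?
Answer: $6561$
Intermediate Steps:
$\left(-207 + b 8 \left(-6\right)\right)^{2} = \left(-207 + \left(-6\right) 8 \left(-6\right)\right)^{2} = \left(-207 - -288\right)^{2} = \left(-207 + 288\right)^{2} = 81^{2} = 6561$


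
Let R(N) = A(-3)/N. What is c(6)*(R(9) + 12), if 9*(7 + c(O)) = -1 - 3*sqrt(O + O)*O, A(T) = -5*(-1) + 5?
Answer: -7552/81 - 472*sqrt(3)/9 ≈ -184.07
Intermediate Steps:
A(T) = 10 (A(T) = 5 + 5 = 10)
c(O) = -64/9 - sqrt(2)*O**(3/2)/3 (c(O) = -7 + (-1 - 3*sqrt(O + O)*O)/9 = -7 + (-1 - 3*sqrt(2*O)*O)/9 = -7 + (-1 - 3*(sqrt(2)*sqrt(O))*O)/9 = -7 + (-1 - 3*sqrt(2)*sqrt(O)*O)/9 = -7 + (-1 - 3*sqrt(2)*O**(3/2))/9 = -7 + (-1/9 - sqrt(2)*O**(3/2)/3) = -64/9 - sqrt(2)*O**(3/2)/3)
R(N) = 10/N
c(6)*(R(9) + 12) = (-64/9 - sqrt(2)*6**(3/2)/3)*(10/9 + 12) = (-64/9 - sqrt(2)*6*sqrt(6)/3)*(10*(1/9) + 12) = (-64/9 - 4*sqrt(3))*(10/9 + 12) = (-64/9 - 4*sqrt(3))*(118/9) = -7552/81 - 472*sqrt(3)/9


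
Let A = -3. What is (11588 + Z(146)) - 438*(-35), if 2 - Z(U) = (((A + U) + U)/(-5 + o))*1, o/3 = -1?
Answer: 215649/8 ≈ 26956.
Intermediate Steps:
o = -3 (o = 3*(-1) = -3)
Z(U) = 13/8 + U/4 (Z(U) = 2 - ((-3 + U) + U)/(-5 - 3) = 2 - (-3 + 2*U)/(-8) = 2 - (-(-3 + 2*U)/8) = 2 - (3/8 - U/4) = 2 + (-3/8 + U/4) = 13/8 + U/4)
(11588 + Z(146)) - 438*(-35) = (11588 + (13/8 + (1/4)*146)) - 438*(-35) = (11588 + (13/8 + 73/2)) + 15330 = (11588 + 305/8) + 15330 = 93009/8 + 15330 = 215649/8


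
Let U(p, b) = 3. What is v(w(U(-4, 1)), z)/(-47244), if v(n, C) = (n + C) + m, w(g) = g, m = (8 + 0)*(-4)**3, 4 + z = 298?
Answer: 215/47244 ≈ 0.0045508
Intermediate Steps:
z = 294 (z = -4 + 298 = 294)
m = -512 (m = 8*(-64) = -512)
v(n, C) = -512 + C + n (v(n, C) = (n + C) - 512 = (C + n) - 512 = -512 + C + n)
v(w(U(-4, 1)), z)/(-47244) = (-512 + 294 + 3)/(-47244) = -215*(-1/47244) = 215/47244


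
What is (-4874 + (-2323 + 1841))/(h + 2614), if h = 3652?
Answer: -206/241 ≈ -0.85477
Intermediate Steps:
(-4874 + (-2323 + 1841))/(h + 2614) = (-4874 + (-2323 + 1841))/(3652 + 2614) = (-4874 - 482)/6266 = -5356*1/6266 = -206/241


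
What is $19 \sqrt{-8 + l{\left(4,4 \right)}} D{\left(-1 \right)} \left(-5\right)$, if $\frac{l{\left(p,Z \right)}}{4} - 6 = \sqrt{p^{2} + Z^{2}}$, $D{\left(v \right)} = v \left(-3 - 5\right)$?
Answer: $- 3040 \sqrt{1 + \sqrt{2}} \approx -4723.5$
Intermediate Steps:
$D{\left(v \right)} = - 8 v$ ($D{\left(v \right)} = v \left(-8\right) = - 8 v$)
$l{\left(p,Z \right)} = 24 + 4 \sqrt{Z^{2} + p^{2}}$ ($l{\left(p,Z \right)} = 24 + 4 \sqrt{p^{2} + Z^{2}} = 24 + 4 \sqrt{Z^{2} + p^{2}}$)
$19 \sqrt{-8 + l{\left(4,4 \right)}} D{\left(-1 \right)} \left(-5\right) = 19 \sqrt{-8 + \left(24 + 4 \sqrt{4^{2} + 4^{2}}\right)} \left(-8\right) \left(-1\right) \left(-5\right) = 19 \sqrt{-8 + \left(24 + 4 \sqrt{16 + 16}\right)} 8 \left(-5\right) = 19 \sqrt{-8 + \left(24 + 4 \sqrt{32}\right)} \left(-40\right) = 19 \sqrt{-8 + \left(24 + 4 \cdot 4 \sqrt{2}\right)} \left(-40\right) = 19 \sqrt{-8 + \left(24 + 16 \sqrt{2}\right)} \left(-40\right) = 19 \sqrt{16 + 16 \sqrt{2}} \left(-40\right) = - 760 \sqrt{16 + 16 \sqrt{2}}$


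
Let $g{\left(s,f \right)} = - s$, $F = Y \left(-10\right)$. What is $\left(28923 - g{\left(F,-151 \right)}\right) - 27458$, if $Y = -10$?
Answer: $1565$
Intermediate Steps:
$F = 100$ ($F = \left(-10\right) \left(-10\right) = 100$)
$\left(28923 - g{\left(F,-151 \right)}\right) - 27458 = \left(28923 - \left(-1\right) 100\right) - 27458 = \left(28923 - -100\right) - 27458 = \left(28923 + 100\right) - 27458 = 29023 - 27458 = 1565$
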